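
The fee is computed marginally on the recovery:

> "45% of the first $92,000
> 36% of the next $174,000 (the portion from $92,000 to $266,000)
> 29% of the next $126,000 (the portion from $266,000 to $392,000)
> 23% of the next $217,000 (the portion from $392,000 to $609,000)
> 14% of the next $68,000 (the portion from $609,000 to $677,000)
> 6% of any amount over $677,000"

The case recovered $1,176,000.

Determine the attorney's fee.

First $92,000 at 45% = $41,400.00
Next $174,000 at 36% = $62,640.00
Next $126,000 at 29% = $36,540.00
Next $217,000 at 23% = $49,910.00
Next $68,000 at 14% = $9,520.00
Remaining $499,000 at 6% = $29,940.00
Fee: $41,400.00 + $62,640.00 + $36,540.00 + $49,910.00 + $9,520.00 + $29,940.00 = $229,950.00

$229,950.00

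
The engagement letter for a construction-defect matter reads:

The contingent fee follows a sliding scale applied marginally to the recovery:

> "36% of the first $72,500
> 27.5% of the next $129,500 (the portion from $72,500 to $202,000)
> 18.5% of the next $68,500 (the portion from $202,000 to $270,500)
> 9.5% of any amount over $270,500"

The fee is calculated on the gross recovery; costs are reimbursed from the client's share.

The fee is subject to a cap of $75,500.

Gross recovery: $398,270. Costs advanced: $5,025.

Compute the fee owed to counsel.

Fee base is the gross recovery, $398,270; costs are reimbursed separately.
First $72,500 at 36% = $26,100.00
Next $129,500 at 27.5% = $35,612.50
Next $68,500 at 18.5% = $12,672.50
Remaining $127,770 at 9.5% = $12,138.15
Fee: $26,100.00 + $35,612.50 + $12,672.50 + $12,138.15 = $86,523.15
$86,523.15 exceeds the $75,500 cap, so the fee is capped at $75,500.00.

$75,500.00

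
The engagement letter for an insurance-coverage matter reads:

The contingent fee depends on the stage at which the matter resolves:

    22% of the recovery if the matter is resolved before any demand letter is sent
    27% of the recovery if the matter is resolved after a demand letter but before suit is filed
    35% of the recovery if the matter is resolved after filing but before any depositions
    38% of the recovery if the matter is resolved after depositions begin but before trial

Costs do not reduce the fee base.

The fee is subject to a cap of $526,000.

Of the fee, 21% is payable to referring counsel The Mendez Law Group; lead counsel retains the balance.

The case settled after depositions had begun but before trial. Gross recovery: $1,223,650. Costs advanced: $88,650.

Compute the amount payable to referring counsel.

Fee base is the gross recovery, $1,223,650; costs are reimbursed separately.
The matter settled after depositions had begun but before trial, so the 38% rate applies.
$1,223,650 × 38% = $464,987.00
$464,987.00 is under the $526,000 cap.
Referral share: 21% of $464,987.00 = $97,647.27; lead counsel retains $464,987.00 − $97,647.27 = $367,339.73.

$97,647.27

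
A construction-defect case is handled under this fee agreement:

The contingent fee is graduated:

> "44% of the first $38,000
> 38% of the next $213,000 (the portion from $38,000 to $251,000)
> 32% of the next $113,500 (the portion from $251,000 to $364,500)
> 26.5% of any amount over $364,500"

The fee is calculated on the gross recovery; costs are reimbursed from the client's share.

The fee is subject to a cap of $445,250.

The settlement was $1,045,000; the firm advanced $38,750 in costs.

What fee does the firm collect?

$314,312.50

Fee base is the gross recovery, $1,045,000; costs are reimbursed separately.
First $38,000 at 44% = $16,720.00
Next $213,000 at 38% = $80,940.00
Next $113,500 at 32% = $36,320.00
Remaining $680,500 at 26.5% = $180,332.50
Fee: $16,720.00 + $80,940.00 + $36,320.00 + $180,332.50 = $314,312.50
$314,312.50 is under the $445,250 cap.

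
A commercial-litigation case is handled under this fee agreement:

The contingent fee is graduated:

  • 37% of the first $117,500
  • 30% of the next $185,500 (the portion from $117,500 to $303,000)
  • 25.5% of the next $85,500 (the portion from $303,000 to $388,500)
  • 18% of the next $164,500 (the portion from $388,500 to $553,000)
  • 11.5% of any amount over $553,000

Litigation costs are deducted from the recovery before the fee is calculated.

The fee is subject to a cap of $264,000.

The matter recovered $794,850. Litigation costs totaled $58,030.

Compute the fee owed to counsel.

$171,676.80

Fee base (net of costs): $794,850 − $58,030 = $736,820
First $117,500 at 37% = $43,475.00
Next $185,500 at 30% = $55,650.00
Next $85,500 at 25.5% = $21,802.50
Next $164,500 at 18% = $29,610.00
Remaining $183,820 at 11.5% = $21,139.30
Fee: $43,475.00 + $55,650.00 + $21,802.50 + $29,610.00 + $21,139.30 = $171,676.80
$171,676.80 is under the $264,000 cap.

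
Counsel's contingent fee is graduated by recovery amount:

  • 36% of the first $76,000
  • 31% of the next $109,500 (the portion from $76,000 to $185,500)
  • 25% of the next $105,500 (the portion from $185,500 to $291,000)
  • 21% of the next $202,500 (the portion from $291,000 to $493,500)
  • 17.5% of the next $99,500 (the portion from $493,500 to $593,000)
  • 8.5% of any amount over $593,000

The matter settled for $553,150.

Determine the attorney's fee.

First $76,000 at 36% = $27,360.00
Next $109,500 at 31% = $33,945.00
Next $105,500 at 25% = $26,375.00
Next $202,500 at 21% = $42,525.00
Remaining $59,650 at 17.5% = $10,438.75
Fee: $27,360.00 + $33,945.00 + $26,375.00 + $42,525.00 + $10,438.75 = $140,643.75

$140,643.75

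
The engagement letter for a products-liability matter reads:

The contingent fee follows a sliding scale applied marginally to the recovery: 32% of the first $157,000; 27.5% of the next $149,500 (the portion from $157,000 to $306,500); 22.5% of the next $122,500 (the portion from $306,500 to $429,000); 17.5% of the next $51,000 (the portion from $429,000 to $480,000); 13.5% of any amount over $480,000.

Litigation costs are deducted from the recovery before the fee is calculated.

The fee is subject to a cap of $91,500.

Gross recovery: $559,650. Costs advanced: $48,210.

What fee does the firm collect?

Fee base (net of costs): $559,650 − $48,210 = $511,440
First $157,000 at 32% = $50,240.00
Next $149,500 at 27.5% = $41,112.50
Next $122,500 at 22.5% = $27,562.50
Next $51,000 at 17.5% = $8,925.00
Remaining $31,440 at 13.5% = $4,244.40
Fee: $50,240.00 + $41,112.50 + $27,562.50 + $8,925.00 + $4,244.40 = $132,084.40
$132,084.40 exceeds the $91,500 cap, so the fee is capped at $91,500.00.

$91,500.00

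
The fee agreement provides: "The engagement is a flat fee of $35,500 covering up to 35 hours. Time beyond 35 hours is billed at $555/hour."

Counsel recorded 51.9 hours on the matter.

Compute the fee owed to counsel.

Flat fee: $35,500.00
Excess hours: 51.9 − 35 = 16.9
Overrun: 16.9 × $555 = $9,379.50
Total: $35,500.00 + $9,379.50 = $44,879.50

$44,879.50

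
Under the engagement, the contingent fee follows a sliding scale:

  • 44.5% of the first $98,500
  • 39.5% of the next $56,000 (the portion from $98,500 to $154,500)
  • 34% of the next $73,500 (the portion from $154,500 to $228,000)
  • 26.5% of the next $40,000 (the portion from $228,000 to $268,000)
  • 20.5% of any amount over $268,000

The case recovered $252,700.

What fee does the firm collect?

First $98,500 at 44.5% = $43,832.50
Next $56,000 at 39.5% = $22,120.00
Next $73,500 at 34% = $24,990.00
Remaining $24,700 at 26.5% = $6,545.50
Fee: $43,832.50 + $22,120.00 + $24,990.00 + $6,545.50 = $97,488.00

$97,488.00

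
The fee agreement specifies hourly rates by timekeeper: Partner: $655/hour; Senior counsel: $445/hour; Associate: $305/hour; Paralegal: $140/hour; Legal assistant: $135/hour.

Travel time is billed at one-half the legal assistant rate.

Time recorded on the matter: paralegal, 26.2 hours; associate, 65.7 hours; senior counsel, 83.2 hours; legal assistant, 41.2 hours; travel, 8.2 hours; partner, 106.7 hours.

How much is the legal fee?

Partner: 106.7 × $655 = $69,888.50
Senior counsel: 83.2 × $445 = $37,024.00
Associate: 65.7 × $305 = $20,038.50
Paralegal: 26.2 × $140 = $3,668.00
Legal assistant: 41.2 × $135 = $5,562.00
Subtotal: $69,888.50 + $37,024.00 + $20,038.50 + $3,668.00 + $5,562.00 = $136,181.00
Travel: 8.2 × ($135 ÷ 2) = 8.2 × $67.50 = $553.50
Total: $136,181.00 + $553.50 = $136,734.50

$136,734.50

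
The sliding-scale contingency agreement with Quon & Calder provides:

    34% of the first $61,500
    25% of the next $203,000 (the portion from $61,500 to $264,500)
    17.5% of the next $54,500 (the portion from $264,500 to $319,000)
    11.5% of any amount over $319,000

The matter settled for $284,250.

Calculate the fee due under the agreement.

$75,116.25

First $61,500 at 34% = $20,910.00
Next $203,000 at 25% = $50,750.00
Remaining $19,750 at 17.5% = $3,456.25
Fee: $20,910.00 + $50,750.00 + $3,456.25 = $75,116.25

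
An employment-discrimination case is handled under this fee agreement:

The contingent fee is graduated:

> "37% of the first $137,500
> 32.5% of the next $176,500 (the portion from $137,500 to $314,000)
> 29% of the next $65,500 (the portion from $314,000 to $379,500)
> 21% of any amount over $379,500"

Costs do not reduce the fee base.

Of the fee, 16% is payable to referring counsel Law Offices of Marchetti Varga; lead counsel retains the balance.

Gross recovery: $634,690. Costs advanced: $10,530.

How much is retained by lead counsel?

Fee base is the gross recovery, $634,690; costs are reimbursed separately.
First $137,500 at 37% = $50,875.00
Next $176,500 at 32.5% = $57,362.50
Next $65,500 at 29% = $18,995.00
Remaining $255,190 at 21% = $53,589.90
Fee: $50,875.00 + $57,362.50 + $18,995.00 + $53,589.90 = $180,822.40
Referral share: 16% of $180,822.40 = $28,931.58; lead counsel retains $180,822.40 − $28,931.58 = $151,890.82.

$151,890.82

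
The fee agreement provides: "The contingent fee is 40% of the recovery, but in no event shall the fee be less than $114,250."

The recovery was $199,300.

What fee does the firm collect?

40% of $199,300 = $79,720.00
That is below the $114,250 minimum, so the minimum applies.

$114,250.00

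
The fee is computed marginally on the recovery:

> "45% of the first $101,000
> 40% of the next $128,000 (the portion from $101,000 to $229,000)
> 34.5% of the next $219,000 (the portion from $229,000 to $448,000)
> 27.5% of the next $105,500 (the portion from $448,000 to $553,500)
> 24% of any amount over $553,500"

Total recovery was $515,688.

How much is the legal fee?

$190,819.20

First $101,000 at 45% = $45,450.00
Next $128,000 at 40% = $51,200.00
Next $219,000 at 34.5% = $75,555.00
Remaining $67,688 at 27.5% = $18,614.20
Fee: $45,450.00 + $51,200.00 + $75,555.00 + $18,614.20 = $190,819.20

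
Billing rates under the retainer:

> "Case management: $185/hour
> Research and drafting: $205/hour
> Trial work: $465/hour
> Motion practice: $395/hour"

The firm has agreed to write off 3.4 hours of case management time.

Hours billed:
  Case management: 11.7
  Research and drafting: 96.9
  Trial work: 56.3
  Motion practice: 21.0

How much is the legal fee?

Case management: 11.7 × $185 = $2,164.50
Research and drafting: 96.9 × $205 = $19,864.50
Trial work: 56.3 × $465 = $26,179.50
Motion practice: 21.0 × $395 = $8,295.00
Subtotal: $56,503.50
Write-off: 3.4 × $185 = $629.00
Total: $56,503.50 − $629.00 = $55,874.50

$55,874.50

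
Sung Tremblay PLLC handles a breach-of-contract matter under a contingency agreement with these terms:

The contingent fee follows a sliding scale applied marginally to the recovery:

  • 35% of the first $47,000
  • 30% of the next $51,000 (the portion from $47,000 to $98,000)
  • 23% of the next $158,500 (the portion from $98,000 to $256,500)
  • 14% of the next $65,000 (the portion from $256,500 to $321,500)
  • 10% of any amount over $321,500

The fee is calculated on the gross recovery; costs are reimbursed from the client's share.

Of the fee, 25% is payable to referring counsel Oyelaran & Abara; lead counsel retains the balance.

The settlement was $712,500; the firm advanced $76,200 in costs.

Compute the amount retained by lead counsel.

$87,303.75

Fee base is the gross recovery, $712,500; costs are reimbursed separately.
First $47,000 at 35% = $16,450.00
Next $51,000 at 30% = $15,300.00
Next $158,500 at 23% = $36,455.00
Next $65,000 at 14% = $9,100.00
Remaining $391,000 at 10% = $39,100.00
Fee: $16,450.00 + $15,300.00 + $36,455.00 + $9,100.00 + $39,100.00 = $116,405.00
Referral share: 25% of $116,405.00 = $29,101.25; lead counsel retains $116,405.00 − $29,101.25 = $87,303.75.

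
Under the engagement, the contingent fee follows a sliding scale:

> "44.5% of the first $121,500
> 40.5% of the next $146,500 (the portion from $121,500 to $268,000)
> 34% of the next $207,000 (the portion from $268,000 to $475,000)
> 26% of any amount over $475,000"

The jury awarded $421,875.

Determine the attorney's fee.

First $121,500 at 44.5% = $54,067.50
Next $146,500 at 40.5% = $59,332.50
Remaining $153,875 at 34% = $52,317.50
Fee: $54,067.50 + $59,332.50 + $52,317.50 = $165,717.50

$165,717.50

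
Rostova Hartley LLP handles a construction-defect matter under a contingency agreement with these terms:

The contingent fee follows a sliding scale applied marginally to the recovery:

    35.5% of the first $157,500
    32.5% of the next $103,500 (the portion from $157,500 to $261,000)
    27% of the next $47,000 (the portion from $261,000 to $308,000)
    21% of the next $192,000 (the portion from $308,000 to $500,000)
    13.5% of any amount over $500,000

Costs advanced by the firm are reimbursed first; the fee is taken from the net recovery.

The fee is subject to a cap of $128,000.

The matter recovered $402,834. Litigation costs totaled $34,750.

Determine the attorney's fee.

$114,857.64

Fee base (net of costs): $402,834 − $34,750 = $368,084
First $157,500 at 35.5% = $55,912.50
Next $103,500 at 32.5% = $33,637.50
Next $47,000 at 27% = $12,690.00
Remaining $60,084 at 21% = $12,617.64
Fee: $55,912.50 + $33,637.50 + $12,690.00 + $12,617.64 = $114,857.64
$114,857.64 is under the $128,000 cap.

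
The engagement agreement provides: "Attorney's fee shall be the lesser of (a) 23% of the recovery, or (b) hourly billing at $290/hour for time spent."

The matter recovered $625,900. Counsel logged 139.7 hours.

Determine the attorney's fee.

$40,513.00

(a) 23% of $625,900 = $143,957.00
(b) 139.7 × $290 = $40,513.00
The lesser is (b): $40,513.00.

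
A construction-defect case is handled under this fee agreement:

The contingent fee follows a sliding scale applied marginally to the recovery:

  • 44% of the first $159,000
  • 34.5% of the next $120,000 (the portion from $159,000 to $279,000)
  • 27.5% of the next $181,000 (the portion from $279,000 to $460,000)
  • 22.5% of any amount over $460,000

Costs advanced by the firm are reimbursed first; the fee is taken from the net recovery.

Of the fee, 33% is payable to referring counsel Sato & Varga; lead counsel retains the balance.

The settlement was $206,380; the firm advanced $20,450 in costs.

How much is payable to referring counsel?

$26,152.78

Fee base (net of costs): $206,380 − $20,450 = $185,930
First $159,000 at 44% = $69,960.00
Remaining $26,930 at 34.5% = $9,290.85
Fee: $69,960.00 + $9,290.85 = $79,250.85
Referral share: 33% of $79,250.85 = $26,152.78; lead counsel retains $79,250.85 − $26,152.78 = $53,098.07.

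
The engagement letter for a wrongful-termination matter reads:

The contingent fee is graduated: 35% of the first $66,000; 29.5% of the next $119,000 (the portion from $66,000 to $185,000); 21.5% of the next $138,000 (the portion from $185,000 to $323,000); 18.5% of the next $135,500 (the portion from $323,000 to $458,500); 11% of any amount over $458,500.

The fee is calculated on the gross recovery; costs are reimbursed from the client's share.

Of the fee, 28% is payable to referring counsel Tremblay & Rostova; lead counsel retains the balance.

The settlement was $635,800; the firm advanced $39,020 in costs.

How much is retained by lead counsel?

Fee base is the gross recovery, $635,800; costs are reimbursed separately.
First $66,000 at 35% = $23,100.00
Next $119,000 at 29.5% = $35,105.00
Next $138,000 at 21.5% = $29,670.00
Next $135,500 at 18.5% = $25,067.50
Remaining $177,300 at 11% = $19,503.00
Fee: $23,100.00 + $35,105.00 + $29,670.00 + $25,067.50 + $19,503.00 = $132,445.50
Referral share: 28% of $132,445.50 = $37,084.74; lead counsel retains $132,445.50 − $37,084.74 = $95,360.76.

$95,360.76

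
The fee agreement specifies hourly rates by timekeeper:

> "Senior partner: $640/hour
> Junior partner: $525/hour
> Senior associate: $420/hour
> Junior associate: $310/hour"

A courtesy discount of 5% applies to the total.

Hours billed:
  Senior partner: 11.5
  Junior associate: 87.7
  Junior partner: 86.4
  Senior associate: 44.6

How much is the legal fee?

Senior partner: 11.5 × $640 = $7,360.00
Junior partner: 86.4 × $525 = $45,360.00
Senior associate: 44.6 × $420 = $18,732.00
Junior associate: 87.7 × $310 = $27,187.00
Subtotal: $98,639.00
Less 5% discount: −$4,931.95
Total: $98,639.00 − $4,931.95 = $93,707.05

$93,707.05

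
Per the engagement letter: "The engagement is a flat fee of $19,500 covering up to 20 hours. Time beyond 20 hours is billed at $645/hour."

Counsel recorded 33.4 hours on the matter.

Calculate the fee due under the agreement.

$28,143.00

Flat fee: $19,500.00
Excess hours: 33.4 − 20 = 13.4
Overrun: 13.4 × $645 = $8,643.00
Total: $19,500.00 + $8,643.00 = $28,143.00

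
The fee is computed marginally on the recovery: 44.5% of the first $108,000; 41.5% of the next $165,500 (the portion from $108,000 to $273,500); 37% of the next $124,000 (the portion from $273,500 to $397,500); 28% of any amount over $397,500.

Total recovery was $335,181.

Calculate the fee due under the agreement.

$139,564.47

First $108,000 at 44.5% = $48,060.00
Next $165,500 at 41.5% = $68,682.50
Remaining $61,681 at 37% = $22,821.97
Fee: $48,060.00 + $68,682.50 + $22,821.97 = $139,564.47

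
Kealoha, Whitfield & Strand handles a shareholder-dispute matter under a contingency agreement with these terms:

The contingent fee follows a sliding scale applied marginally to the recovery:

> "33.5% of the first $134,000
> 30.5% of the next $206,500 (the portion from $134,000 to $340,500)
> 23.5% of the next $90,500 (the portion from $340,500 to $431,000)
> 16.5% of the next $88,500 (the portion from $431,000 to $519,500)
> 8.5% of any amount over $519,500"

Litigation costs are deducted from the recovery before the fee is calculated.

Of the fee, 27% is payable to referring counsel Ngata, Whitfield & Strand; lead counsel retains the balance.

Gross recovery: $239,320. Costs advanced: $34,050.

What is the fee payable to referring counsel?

Fee base (net of costs): $239,320 − $34,050 = $205,270
First $134,000 at 33.5% = $44,890.00
Remaining $71,270 at 30.5% = $21,737.35
Fee: $44,890.00 + $21,737.35 = $66,627.35
Referral share: 27% of $66,627.35 = $17,989.38; lead counsel retains $66,627.35 − $17,989.38 = $48,637.97.

$17,989.38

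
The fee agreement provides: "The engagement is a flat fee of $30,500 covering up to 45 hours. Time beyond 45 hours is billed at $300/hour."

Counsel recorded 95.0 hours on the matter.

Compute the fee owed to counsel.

Flat fee: $30,500.00
Excess hours: 95.0 − 45 = 50.0
Overrun: 50.0 × $300 = $15,000.00
Total: $30,500.00 + $15,000.00 = $45,500.00

$45,500.00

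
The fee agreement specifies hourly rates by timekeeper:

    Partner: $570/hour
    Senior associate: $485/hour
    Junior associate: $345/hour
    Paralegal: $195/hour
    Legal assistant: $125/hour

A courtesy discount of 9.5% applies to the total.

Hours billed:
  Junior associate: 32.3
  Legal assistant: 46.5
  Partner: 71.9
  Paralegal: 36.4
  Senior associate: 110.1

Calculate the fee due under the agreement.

$107,184.13

Partner: 71.9 × $570 = $40,983.00
Senior associate: 110.1 × $485 = $53,398.50
Junior associate: 32.3 × $345 = $11,143.50
Paralegal: 36.4 × $195 = $7,098.00
Legal assistant: 46.5 × $125 = $5,812.50
Subtotal: $118,435.50
Less 9.5% discount: −$11,251.37
Total: $118,435.50 − $11,251.37 = $107,184.13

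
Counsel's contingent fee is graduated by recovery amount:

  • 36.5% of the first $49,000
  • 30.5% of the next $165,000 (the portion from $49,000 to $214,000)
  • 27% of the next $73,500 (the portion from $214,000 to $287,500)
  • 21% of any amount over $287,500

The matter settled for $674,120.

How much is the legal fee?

$169,245.20

First $49,000 at 36.5% = $17,885.00
Next $165,000 at 30.5% = $50,325.00
Next $73,500 at 27% = $19,845.00
Remaining $386,620 at 21% = $81,190.20
Fee: $17,885.00 + $50,325.00 + $19,845.00 + $81,190.20 = $169,245.20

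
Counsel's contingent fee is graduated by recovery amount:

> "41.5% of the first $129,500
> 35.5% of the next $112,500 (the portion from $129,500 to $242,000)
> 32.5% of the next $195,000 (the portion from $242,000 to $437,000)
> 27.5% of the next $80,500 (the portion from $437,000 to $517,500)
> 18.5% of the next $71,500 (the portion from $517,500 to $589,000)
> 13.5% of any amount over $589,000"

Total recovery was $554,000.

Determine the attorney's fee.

$185,945.00

First $129,500 at 41.5% = $53,742.50
Next $112,500 at 35.5% = $39,937.50
Next $195,000 at 32.5% = $63,375.00
Next $80,500 at 27.5% = $22,137.50
Remaining $36,500 at 18.5% = $6,752.50
Fee: $53,742.50 + $39,937.50 + $63,375.00 + $22,137.50 + $6,752.50 = $185,945.00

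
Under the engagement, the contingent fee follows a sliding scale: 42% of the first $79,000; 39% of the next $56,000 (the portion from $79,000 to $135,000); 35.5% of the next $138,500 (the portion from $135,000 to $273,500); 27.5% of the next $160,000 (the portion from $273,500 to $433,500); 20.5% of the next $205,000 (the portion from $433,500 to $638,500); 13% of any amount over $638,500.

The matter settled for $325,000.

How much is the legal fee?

First $79,000 at 42% = $33,180.00
Next $56,000 at 39% = $21,840.00
Next $138,500 at 35.5% = $49,167.50
Remaining $51,500 at 27.5% = $14,162.50
Fee: $33,180.00 + $21,840.00 + $49,167.50 + $14,162.50 = $118,350.00

$118,350.00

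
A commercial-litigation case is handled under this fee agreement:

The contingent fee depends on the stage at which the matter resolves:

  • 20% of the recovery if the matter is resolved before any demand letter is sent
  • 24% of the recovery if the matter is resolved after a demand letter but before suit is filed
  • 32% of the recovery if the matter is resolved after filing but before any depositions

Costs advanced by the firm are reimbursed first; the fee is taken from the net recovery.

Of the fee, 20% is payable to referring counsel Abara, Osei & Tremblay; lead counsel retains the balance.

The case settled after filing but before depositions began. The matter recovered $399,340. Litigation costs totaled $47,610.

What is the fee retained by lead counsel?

Fee base (net of costs): $399,340 − $47,610 = $351,730
The matter settled after filing but before depositions began, so the 32% rate applies.
$351,730 × 32% = $112,553.60
Referral share: 20% of $112,553.60 = $22,510.72; lead counsel retains $112,553.60 − $22,510.72 = $90,042.88.

$90,042.88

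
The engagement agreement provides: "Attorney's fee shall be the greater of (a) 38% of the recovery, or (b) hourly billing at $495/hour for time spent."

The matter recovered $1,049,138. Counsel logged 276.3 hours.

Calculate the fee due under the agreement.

$398,672.44

(a) 38% of $1,049,138 = $398,672.44
(b) 276.3 × $495 = $136,768.50
The greater is (a): $398,672.44.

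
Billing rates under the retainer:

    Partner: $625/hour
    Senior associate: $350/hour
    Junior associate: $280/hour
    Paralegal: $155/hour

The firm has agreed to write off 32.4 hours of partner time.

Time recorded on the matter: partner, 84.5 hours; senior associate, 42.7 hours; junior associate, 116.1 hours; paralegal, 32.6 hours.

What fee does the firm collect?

Partner: 84.5 × $625 = $52,812.50
Senior associate: 42.7 × $350 = $14,945.00
Junior associate: 116.1 × $280 = $32,508.00
Paralegal: 32.6 × $155 = $5,053.00
Subtotal: $105,318.50
Write-off: 32.4 × $625 = $20,250.00
Total: $105,318.50 − $20,250.00 = $85,068.50

$85,068.50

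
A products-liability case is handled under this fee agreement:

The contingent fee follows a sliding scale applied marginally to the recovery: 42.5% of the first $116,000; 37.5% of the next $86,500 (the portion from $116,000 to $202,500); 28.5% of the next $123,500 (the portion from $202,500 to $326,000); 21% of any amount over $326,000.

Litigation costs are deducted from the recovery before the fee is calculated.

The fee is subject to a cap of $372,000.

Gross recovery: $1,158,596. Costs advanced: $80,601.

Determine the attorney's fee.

Fee base (net of costs): $1,158,596 − $80,601 = $1,077,995
First $116,000 at 42.5% = $49,300.00
Next $86,500 at 37.5% = $32,437.50
Next $123,500 at 28.5% = $35,197.50
Remaining $751,995 at 21% = $157,918.95
Fee: $49,300.00 + $32,437.50 + $35,197.50 + $157,918.95 = $274,853.95
$274,853.95 is under the $372,000 cap.

$274,853.95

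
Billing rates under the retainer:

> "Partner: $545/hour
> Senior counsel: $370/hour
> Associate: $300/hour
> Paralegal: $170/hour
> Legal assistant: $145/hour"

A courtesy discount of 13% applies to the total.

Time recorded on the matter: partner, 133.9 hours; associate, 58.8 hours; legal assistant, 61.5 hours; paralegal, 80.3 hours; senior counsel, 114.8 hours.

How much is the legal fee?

Partner: 133.9 × $545 = $72,975.50
Senior counsel: 114.8 × $370 = $42,476.00
Associate: 58.8 × $300 = $17,640.00
Paralegal: 80.3 × $170 = $13,651.00
Legal assistant: 61.5 × $145 = $8,917.50
Subtotal: $155,660.00
Less 13% discount: −$20,235.80
Total: $155,660.00 − $20,235.80 = $135,424.20

$135,424.20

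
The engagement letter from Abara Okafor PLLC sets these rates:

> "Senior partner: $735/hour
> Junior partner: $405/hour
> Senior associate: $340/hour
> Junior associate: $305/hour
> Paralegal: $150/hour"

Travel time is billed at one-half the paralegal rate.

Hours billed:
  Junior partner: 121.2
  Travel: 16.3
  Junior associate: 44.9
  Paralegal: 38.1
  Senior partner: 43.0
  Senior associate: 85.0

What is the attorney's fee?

Senior partner: 43.0 × $735 = $31,605.00
Junior partner: 121.2 × $405 = $49,086.00
Senior associate: 85.0 × $340 = $28,900.00
Junior associate: 44.9 × $305 = $13,694.50
Paralegal: 38.1 × $150 = $5,715.00
Subtotal: $31,605.00 + $49,086.00 + $28,900.00 + $13,694.50 + $5,715.00 = $129,000.50
Travel: 16.3 × ($150 ÷ 2) = 16.3 × $75.00 = $1,222.50
Total: $129,000.50 + $1,222.50 = $130,223.00

$130,223.00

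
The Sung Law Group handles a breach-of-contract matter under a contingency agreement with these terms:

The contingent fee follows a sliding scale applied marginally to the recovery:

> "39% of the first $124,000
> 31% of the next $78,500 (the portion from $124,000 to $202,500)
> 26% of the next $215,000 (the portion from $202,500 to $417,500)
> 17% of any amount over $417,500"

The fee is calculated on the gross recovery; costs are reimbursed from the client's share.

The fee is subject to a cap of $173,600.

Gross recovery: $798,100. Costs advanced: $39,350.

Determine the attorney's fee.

Fee base is the gross recovery, $798,100; costs are reimbursed separately.
First $124,000 at 39% = $48,360.00
Next $78,500 at 31% = $24,335.00
Next $215,000 at 26% = $55,900.00
Remaining $380,600 at 17% = $64,702.00
Fee: $48,360.00 + $24,335.00 + $55,900.00 + $64,702.00 = $193,297.00
$193,297.00 exceeds the $173,600 cap, so the fee is capped at $173,600.00.

$173,600.00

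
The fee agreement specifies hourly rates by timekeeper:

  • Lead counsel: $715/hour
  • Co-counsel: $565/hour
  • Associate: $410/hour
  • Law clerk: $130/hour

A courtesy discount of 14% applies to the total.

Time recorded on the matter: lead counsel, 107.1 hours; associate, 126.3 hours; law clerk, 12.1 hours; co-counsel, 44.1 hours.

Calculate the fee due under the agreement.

Lead counsel: 107.1 × $715 = $76,576.50
Co-counsel: 44.1 × $565 = $24,916.50
Associate: 126.3 × $410 = $51,783.00
Law clerk: 12.1 × $130 = $1,573.00
Subtotal: $154,849.00
Less 14% discount: −$21,678.86
Total: $154,849.00 − $21,678.86 = $133,170.14

$133,170.14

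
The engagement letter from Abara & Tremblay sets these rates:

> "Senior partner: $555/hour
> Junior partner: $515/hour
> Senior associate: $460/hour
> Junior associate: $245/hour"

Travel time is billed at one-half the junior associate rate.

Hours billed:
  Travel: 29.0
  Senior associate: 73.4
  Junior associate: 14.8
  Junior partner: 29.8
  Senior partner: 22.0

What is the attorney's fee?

$68,499.50

Senior partner: 22.0 × $555 = $12,210.00
Junior partner: 29.8 × $515 = $15,347.00
Senior associate: 73.4 × $460 = $33,764.00
Junior associate: 14.8 × $245 = $3,626.00
Subtotal: $12,210.00 + $15,347.00 + $33,764.00 + $3,626.00 = $64,947.00
Travel: 29.0 × ($245 ÷ 2) = 29.0 × $122.50 = $3,552.50
Total: $64,947.00 + $3,552.50 = $68,499.50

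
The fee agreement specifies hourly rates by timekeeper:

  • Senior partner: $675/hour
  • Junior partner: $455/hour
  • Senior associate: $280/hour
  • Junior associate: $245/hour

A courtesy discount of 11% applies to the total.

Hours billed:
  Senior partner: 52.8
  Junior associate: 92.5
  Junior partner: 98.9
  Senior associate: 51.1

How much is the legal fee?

$104,672.90

Senior partner: 52.8 × $675 = $35,640.00
Junior partner: 98.9 × $455 = $44,999.50
Senior associate: 51.1 × $280 = $14,308.00
Junior associate: 92.5 × $245 = $22,662.50
Subtotal: $117,610.00
Less 11% discount: −$12,937.10
Total: $117,610.00 − $12,937.10 = $104,672.90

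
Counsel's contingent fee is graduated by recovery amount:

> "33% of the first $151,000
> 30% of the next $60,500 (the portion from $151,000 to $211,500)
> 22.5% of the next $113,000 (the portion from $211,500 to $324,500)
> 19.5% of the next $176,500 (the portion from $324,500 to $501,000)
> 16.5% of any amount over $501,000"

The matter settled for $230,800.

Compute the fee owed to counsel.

$72,322.50

First $151,000 at 33% = $49,830.00
Next $60,500 at 30% = $18,150.00
Remaining $19,300 at 22.5% = $4,342.50
Fee: $49,830.00 + $18,150.00 + $4,342.50 = $72,322.50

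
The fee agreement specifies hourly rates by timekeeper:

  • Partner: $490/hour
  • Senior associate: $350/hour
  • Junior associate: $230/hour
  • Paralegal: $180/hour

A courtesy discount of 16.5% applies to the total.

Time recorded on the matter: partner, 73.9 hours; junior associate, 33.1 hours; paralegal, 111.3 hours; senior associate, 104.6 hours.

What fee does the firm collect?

Partner: 73.9 × $490 = $36,211.00
Senior associate: 104.6 × $350 = $36,610.00
Junior associate: 33.1 × $230 = $7,613.00
Paralegal: 111.3 × $180 = $20,034.00
Subtotal: $100,468.00
Less 16.5% discount: −$16,577.22
Total: $100,468.00 − $16,577.22 = $83,890.78

$83,890.78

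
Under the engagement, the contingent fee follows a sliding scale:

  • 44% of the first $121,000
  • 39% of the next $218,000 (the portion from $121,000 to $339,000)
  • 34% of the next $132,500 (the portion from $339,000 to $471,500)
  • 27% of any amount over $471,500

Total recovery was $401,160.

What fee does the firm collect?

First $121,000 at 44% = $53,240.00
Next $218,000 at 39% = $85,020.00
Remaining $62,160 at 34% = $21,134.40
Fee: $53,240.00 + $85,020.00 + $21,134.40 = $159,394.40

$159,394.40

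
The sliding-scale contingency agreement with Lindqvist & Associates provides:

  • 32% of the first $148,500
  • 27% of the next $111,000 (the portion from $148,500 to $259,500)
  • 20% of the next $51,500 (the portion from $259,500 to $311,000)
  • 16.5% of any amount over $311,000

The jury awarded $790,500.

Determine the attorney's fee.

First $148,500 at 32% = $47,520.00
Next $111,000 at 27% = $29,970.00
Next $51,500 at 20% = $10,300.00
Remaining $479,500 at 16.5% = $79,117.50
Fee: $47,520.00 + $29,970.00 + $10,300.00 + $79,117.50 = $166,907.50

$166,907.50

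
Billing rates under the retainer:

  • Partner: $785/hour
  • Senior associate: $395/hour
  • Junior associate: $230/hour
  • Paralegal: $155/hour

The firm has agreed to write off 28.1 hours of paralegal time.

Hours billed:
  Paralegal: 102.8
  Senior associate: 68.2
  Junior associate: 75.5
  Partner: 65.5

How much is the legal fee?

$107,300.00

Partner: 65.5 × $785 = $51,417.50
Senior associate: 68.2 × $395 = $26,939.00
Junior associate: 75.5 × $230 = $17,365.00
Paralegal: 102.8 × $155 = $15,934.00
Subtotal: $111,655.50
Write-off: 28.1 × $155 = $4,355.50
Total: $111,655.50 − $4,355.50 = $107,300.00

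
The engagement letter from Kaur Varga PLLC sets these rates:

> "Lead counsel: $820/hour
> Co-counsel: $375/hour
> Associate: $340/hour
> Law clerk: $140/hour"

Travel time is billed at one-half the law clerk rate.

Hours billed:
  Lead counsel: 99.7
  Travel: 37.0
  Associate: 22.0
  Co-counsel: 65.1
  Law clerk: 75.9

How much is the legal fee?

$126,862.50

Lead counsel: 99.7 × $820 = $81,754.00
Co-counsel: 65.1 × $375 = $24,412.50
Associate: 22.0 × $340 = $7,480.00
Law clerk: 75.9 × $140 = $10,626.00
Subtotal: $81,754.00 + $24,412.50 + $7,480.00 + $10,626.00 = $124,272.50
Travel: 37.0 × ($140 ÷ 2) = 37.0 × $70.00 = $2,590.00
Total: $124,272.50 + $2,590.00 = $126,862.50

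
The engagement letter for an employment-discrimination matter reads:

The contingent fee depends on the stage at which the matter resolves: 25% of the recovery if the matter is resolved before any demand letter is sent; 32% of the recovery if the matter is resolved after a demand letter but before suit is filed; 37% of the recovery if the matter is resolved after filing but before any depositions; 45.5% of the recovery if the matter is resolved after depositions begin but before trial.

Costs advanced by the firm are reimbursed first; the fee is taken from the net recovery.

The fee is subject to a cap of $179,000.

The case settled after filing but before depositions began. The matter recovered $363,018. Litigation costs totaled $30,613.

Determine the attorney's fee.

$122,989.85

Fee base (net of costs): $363,018 − $30,613 = $332,405
The matter settled after filing but before depositions began, so the 37% rate applies.
$332,405 × 37% = $122,989.85
$122,989.85 is under the $179,000 cap.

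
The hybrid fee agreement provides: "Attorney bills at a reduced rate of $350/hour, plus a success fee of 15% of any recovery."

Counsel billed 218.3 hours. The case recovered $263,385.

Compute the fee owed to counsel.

$115,912.75

Hourly: 218.3 × $350 = $76,405.00
Success fee: 15% of $263,385 = $39,507.75
Total: $76,405.00 + $39,507.75 = $115,912.75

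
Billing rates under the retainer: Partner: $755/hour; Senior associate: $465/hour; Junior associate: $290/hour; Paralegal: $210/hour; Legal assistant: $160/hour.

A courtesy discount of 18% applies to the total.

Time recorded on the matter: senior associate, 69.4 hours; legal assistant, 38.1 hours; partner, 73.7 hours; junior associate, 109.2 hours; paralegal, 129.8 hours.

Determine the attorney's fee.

Partner: 73.7 × $755 = $55,643.50
Senior associate: 69.4 × $465 = $32,271.00
Junior associate: 109.2 × $290 = $31,668.00
Paralegal: 129.8 × $210 = $27,258.00
Legal assistant: 38.1 × $160 = $6,096.00
Subtotal: $152,936.50
Less 18% discount: −$27,528.57
Total: $152,936.50 − $27,528.57 = $125,407.93

$125,407.93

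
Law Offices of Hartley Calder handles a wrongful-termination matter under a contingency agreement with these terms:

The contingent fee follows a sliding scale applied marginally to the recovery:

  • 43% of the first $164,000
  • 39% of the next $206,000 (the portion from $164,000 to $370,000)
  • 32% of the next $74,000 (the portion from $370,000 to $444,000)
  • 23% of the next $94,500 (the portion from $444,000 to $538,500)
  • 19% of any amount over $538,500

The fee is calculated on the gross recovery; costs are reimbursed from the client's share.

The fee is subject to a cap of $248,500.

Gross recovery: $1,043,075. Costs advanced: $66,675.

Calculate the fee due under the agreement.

$248,500.00

Fee base is the gross recovery, $1,043,075; costs are reimbursed separately.
First $164,000 at 43% = $70,520.00
Next $206,000 at 39% = $80,340.00
Next $74,000 at 32% = $23,680.00
Next $94,500 at 23% = $21,735.00
Remaining $504,575 at 19% = $95,869.25
Fee: $70,520.00 + $80,340.00 + $23,680.00 + $21,735.00 + $95,869.25 = $292,144.25
$292,144.25 exceeds the $248,500 cap, so the fee is capped at $248,500.00.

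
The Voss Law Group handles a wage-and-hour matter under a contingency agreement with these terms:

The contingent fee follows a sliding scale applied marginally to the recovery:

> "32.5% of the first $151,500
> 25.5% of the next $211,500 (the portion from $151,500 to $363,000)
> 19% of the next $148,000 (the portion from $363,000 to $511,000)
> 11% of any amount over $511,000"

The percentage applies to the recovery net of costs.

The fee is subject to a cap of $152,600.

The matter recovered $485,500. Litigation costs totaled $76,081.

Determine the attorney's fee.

$111,989.61

Fee base (net of costs): $485,500 − $76,081 = $409,419
First $151,500 at 32.5% = $49,237.50
Next $211,500 at 25.5% = $53,932.50
Remaining $46,419 at 19% = $8,819.61
Fee: $49,237.50 + $53,932.50 + $8,819.61 = $111,989.61
$111,989.61 is under the $152,600 cap.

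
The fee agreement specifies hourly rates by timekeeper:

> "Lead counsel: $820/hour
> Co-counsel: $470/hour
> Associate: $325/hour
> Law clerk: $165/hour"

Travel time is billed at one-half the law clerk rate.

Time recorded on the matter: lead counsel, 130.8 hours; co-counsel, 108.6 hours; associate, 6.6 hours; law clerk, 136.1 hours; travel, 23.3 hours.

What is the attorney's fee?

Lead counsel: 130.8 × $820 = $107,256.00
Co-counsel: 108.6 × $470 = $51,042.00
Associate: 6.6 × $325 = $2,145.00
Law clerk: 136.1 × $165 = $22,456.50
Subtotal: $107,256.00 + $51,042.00 + $2,145.00 + $22,456.50 = $182,899.50
Travel: 23.3 × ($165 ÷ 2) = 23.3 × $82.50 = $1,922.25
Total: $182,899.50 + $1,922.25 = $184,821.75

$184,821.75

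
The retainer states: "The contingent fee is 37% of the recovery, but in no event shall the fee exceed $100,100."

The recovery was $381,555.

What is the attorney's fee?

37% of $381,555 = $141,175.35
That exceeds the $100,100 cap, so the fee is capped at $100,100.

$100,100.00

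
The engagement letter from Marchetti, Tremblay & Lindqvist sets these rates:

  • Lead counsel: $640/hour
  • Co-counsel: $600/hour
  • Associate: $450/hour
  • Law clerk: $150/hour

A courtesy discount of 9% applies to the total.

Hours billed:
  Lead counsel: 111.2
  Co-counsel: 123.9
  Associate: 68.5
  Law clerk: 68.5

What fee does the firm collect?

Lead counsel: 111.2 × $640 = $71,168.00
Co-counsel: 123.9 × $600 = $74,340.00
Associate: 68.5 × $450 = $30,825.00
Law clerk: 68.5 × $150 = $10,275.00
Subtotal: $186,608.00
Less 9% discount: −$16,794.72
Total: $186,608.00 − $16,794.72 = $169,813.28

$169,813.28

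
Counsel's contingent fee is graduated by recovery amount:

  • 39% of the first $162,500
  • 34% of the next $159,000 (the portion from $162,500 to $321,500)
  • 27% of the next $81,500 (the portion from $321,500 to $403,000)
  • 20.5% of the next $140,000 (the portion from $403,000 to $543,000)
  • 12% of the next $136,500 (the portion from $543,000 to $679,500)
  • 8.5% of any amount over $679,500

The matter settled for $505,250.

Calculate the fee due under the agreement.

$160,401.25

First $162,500 at 39% = $63,375.00
Next $159,000 at 34% = $54,060.00
Next $81,500 at 27% = $22,005.00
Remaining $102,250 at 20.5% = $20,961.25
Fee: $63,375.00 + $54,060.00 + $22,005.00 + $20,961.25 = $160,401.25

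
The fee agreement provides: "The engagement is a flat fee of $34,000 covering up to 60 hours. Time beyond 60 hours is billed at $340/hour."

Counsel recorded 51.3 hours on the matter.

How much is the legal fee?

51.3 hours is within the 60-hour scope; only the flat fee applies.

$34,000.00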